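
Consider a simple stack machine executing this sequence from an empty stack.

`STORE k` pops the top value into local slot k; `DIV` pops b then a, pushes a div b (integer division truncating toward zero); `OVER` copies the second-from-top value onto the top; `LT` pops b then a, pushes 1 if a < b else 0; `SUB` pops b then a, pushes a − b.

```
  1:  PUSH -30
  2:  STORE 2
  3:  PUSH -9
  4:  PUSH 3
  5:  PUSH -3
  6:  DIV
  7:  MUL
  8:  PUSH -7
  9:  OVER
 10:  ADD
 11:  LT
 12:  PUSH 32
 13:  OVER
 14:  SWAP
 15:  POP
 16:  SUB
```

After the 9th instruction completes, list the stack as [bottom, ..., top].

[9, -7, 9]

PUSH -30 → [-30]
STORE 2  → []
PUSH -9  → [-9]
PUSH 3   → [-9, 3]
PUSH -3  → [-9, 3, -3]
DIV      → [-9, -1]
MUL      → [9]
PUSH -7  → [9, -7]
OVER     → [9, -7, 9]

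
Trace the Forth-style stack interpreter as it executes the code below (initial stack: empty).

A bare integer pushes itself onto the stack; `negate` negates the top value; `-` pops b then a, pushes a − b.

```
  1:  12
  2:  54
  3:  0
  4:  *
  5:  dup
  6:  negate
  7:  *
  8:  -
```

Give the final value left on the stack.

12      12
54      12 54
0       12 54 0
*       12 0
dup     12 0 0
negate  12 0 0
*       12 0
-       12

12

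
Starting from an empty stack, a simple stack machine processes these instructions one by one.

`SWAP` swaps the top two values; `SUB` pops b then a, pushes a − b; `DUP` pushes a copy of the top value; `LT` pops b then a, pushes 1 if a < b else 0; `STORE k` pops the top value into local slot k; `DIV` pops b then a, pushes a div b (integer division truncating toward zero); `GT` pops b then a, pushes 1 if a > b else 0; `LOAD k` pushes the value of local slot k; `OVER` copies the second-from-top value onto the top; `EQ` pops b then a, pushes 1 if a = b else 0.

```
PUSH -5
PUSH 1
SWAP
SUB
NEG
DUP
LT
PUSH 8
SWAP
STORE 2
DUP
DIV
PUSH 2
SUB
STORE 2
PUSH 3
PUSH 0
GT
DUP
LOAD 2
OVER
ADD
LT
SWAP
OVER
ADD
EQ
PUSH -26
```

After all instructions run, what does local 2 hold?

-1

PUSH -5  → [-5]
PUSH 1   → [-5, 1]
SWAP     → [1, -5]
SUB      → [6]
NEG      → [-6]
DUP      → [-6, -6]
LT       → [0]
PUSH 8   → [0, 8]
SWAP     → [8, 0]
STORE 2  → [8]
DUP      → [8, 8]
DIV      → [1]
PUSH 2   → [1, 2]
SUB      → [-1]
STORE 2  → []
PUSH 3   → [3]
PUSH 0   → [3, 0]
GT       → [1]
DUP      → [1, 1]
LOAD 2   → [1, 1, -1]
OVER     → [1, 1, -1, 1]
ADD      → [1, 1, 0]
LT       → [1, 0]
SWAP     → [0, 1]
OVER     → [0, 1, 0]
ADD      → [0, 1]
EQ       → [0]
PUSH -26 → [0, -26]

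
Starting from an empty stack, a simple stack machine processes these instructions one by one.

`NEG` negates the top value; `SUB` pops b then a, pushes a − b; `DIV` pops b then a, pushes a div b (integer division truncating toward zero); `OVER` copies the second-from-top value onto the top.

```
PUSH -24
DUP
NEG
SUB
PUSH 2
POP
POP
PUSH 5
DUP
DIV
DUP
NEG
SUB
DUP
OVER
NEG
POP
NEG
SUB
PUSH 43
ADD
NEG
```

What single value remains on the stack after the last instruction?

PUSH -24  [-24]
DUP       [-24, -24]
NEG       [-24, 24]
SUB       [-48]
PUSH 2    [-48, 2]
POP       [-48]
POP       []
PUSH 5    [5]
DUP       [5, 5]
DIV       [1]
DUP       [1, 1]
NEG       [1, -1]
SUB       [2]
DUP       [2, 2]
OVER      [2, 2, 2]
NEG       [2, 2, -2]
POP       [2, 2]
NEG       [2, -2]
SUB       [4]
PUSH 43   [4, 43]
ADD       [47]
NEG       [-47]

-47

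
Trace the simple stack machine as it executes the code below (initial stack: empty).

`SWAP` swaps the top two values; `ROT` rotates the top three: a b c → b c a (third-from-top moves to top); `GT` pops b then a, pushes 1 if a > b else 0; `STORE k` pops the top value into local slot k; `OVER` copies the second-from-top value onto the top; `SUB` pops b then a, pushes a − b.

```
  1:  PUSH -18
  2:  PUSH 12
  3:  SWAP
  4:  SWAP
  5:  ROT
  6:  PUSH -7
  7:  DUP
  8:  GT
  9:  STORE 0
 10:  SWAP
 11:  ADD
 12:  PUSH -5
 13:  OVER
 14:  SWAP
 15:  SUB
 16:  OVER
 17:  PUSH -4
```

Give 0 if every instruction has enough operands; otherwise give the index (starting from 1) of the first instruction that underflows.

PUSH -18 -> [-18]
PUSH 12  -> [-18, 12]
SWAP     -> [12, -18]
SWAP     -> [-18, 12]
ROT  — needs 3 operands, stack has 2 → underflow

5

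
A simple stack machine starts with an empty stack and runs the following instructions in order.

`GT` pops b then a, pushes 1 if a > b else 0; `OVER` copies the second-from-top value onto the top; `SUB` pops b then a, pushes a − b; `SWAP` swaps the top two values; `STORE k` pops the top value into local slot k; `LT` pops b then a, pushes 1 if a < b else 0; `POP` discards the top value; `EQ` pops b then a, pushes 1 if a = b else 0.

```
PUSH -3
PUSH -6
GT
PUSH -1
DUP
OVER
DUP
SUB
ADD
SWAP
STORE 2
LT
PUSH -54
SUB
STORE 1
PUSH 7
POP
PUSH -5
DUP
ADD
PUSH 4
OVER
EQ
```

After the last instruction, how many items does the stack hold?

2

PUSH -3   -3
PUSH -6   -3 -6
GT        1
PUSH -1   1 -1
DUP       1 -1 -1
OVER      1 -1 -1 -1
DUP       1 -1 -1 -1 -1
SUB       1 -1 -1 0
ADD       1 -1 -1
SWAP      1 -1 -1
STORE 2   1 -1
LT        0
PUSH -54  0 -54
SUB       54
STORE 1   (empty)
PUSH 7    7
POP       (empty)
PUSH -5   -5
DUP       -5 -5
ADD       -10
PUSH 4    -10 4
OVER      -10 4 -10
EQ        -10 0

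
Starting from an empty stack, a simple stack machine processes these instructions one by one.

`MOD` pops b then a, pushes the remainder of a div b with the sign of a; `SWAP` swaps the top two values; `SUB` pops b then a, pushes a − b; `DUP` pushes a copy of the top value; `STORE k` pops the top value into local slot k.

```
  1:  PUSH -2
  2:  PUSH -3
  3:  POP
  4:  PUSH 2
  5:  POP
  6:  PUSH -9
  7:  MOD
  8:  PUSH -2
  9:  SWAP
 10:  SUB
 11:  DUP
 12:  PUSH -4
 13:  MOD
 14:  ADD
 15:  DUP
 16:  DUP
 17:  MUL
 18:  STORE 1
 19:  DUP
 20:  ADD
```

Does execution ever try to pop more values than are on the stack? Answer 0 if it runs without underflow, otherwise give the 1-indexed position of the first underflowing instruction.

0

PUSH -2 -> -2
PUSH -3 -> -2 -3
POP     -> -2
PUSH 2  -> -2 2
POP     -> -2
PUSH -9 -> -2 -9
MOD     -> -2
PUSH -2 -> -2 -2
SWAP    -> -2 -2
SUB     -> 0
DUP     -> 0 0
PUSH -4 -> 0 0 -4
MOD     -> 0 0
ADD     -> 0
DUP     -> 0 0
DUP     -> 0 0 0
MUL     -> 0 0
STORE 1 -> 0
DUP     -> 0 0
ADD     -> 0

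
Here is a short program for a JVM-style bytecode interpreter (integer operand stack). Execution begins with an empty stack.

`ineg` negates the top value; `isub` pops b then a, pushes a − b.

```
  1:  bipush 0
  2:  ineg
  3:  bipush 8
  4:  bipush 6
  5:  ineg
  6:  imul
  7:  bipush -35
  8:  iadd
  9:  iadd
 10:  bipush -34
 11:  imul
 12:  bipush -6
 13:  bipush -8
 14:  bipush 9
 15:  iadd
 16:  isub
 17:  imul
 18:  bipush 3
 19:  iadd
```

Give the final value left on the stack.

-19751

bipush 0    [0]
ineg        [0]
bipush 8    [0, 8]
bipush 6    [0, 8, 6]
ineg        [0, 8, -6]
imul        [0, -48]
bipush -35  [0, -48, -35]
iadd        [0, -83]
iadd        [-83]
bipush -34  [-83, -34]
imul        [2822]
bipush -6   [2822, -6]
bipush -8   [2822, -6, -8]
bipush 9    [2822, -6, -8, 9]
iadd        [2822, -6, 1]
isub        [2822, -7]
imul        [-19754]
bipush 3    [-19754, 3]
iadd        [-19751]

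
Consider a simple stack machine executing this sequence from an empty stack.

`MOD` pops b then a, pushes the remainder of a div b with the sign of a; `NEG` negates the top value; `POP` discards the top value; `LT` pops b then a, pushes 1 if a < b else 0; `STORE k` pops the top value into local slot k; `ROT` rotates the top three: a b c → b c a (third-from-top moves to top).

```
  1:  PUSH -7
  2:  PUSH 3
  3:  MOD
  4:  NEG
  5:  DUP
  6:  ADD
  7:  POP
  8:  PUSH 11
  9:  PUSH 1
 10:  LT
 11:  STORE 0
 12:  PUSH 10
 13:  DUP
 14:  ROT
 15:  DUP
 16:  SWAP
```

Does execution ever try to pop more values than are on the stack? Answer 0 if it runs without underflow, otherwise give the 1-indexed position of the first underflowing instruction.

PUSH -7  -7
PUSH 3   -7 3
MOD      -1
NEG      1
DUP      1 1
ADD      2
POP      (empty)
PUSH 11  11
PUSH 1   11 1
LT       0
STORE 0  (empty)
PUSH 10  10
DUP      10 10
ROT  — needs 3 operands, stack has 2 → underflow

14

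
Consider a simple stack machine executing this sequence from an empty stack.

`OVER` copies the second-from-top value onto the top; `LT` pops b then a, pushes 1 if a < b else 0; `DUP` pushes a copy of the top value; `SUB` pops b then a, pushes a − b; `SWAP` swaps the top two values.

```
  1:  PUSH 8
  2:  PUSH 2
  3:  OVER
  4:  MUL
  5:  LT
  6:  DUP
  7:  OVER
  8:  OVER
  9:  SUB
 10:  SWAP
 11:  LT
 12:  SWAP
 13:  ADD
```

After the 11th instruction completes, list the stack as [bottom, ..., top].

PUSH 8 → 8
PUSH 2 → 8 2
OVER   → 8 2 8
MUL    → 8 16
LT     → 1
DUP    → 1 1
OVER   → 1 1 1
OVER   → 1 1 1 1
SUB    → 1 1 0
SWAP   → 1 0 1
LT     → 1 1

[1, 1]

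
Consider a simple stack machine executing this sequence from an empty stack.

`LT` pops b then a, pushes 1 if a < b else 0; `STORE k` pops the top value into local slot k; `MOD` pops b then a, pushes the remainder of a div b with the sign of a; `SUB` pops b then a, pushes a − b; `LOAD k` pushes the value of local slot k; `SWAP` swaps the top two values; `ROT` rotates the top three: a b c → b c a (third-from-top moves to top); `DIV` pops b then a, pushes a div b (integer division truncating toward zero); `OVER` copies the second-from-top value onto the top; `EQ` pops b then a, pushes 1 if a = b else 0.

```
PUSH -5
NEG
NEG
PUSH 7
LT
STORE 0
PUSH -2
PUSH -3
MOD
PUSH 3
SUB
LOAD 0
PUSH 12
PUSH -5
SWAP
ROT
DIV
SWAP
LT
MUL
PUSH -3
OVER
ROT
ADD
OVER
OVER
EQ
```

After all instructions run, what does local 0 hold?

PUSH -5  [-5]
NEG      [5]
NEG      [-5]
PUSH 7   [-5, 7]
LT       [1]
STORE 0  []
PUSH -2  [-2]
PUSH -3  [-2, -3]
MOD      [-2]
PUSH 3   [-2, 3]
SUB      [-5]
LOAD 0   [-5, 1]
PUSH 12  [-5, 1, 12]
PUSH -5  [-5, 1, 12, -5]
SWAP     [-5, 1, -5, 12]
ROT      [-5, -5, 12, 1]
DIV      [-5, -5, 12]
SWAP     [-5, 12, -5]
LT       [-5, 0]
MUL      [0]
PUSH -3  [0, -3]
OVER     [0, -3, 0]
ROT      [-3, 0, 0]
ADD      [-3, 0]
OVER     [-3, 0, -3]
OVER     [-3, 0, -3, 0]
EQ       [-3, 0, 0]

1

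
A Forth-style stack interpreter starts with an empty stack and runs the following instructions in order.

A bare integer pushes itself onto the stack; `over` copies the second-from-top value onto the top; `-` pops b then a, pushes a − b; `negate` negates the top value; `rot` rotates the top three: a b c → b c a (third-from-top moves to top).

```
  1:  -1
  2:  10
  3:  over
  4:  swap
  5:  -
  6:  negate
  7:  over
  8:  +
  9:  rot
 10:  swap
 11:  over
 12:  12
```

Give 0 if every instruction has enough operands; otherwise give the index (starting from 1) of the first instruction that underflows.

9

-1     -> -1
10     -> -1 10
over   -> -1 10 -1
swap   -> -1 -1 10
-      -> -1 -11
negate -> -1 11
over   -> -1 11 -1
+      -> -1 10
rot  — needs 3 operands, stack has 2 → underflow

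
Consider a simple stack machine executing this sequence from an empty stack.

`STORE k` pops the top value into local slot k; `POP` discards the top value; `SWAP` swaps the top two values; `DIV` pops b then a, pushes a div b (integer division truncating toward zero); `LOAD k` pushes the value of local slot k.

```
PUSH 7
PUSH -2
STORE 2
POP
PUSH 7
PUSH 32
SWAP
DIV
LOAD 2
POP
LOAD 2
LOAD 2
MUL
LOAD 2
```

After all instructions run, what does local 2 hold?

PUSH 7  -> 7
PUSH -2 -> 7 -2
STORE 2 -> 7
POP     -> (empty)
PUSH 7  -> 7
PUSH 32 -> 7 32
SWAP    -> 32 7
DIV     -> 4
LOAD 2  -> 4 -2
POP     -> 4
LOAD 2  -> 4 -2
LOAD 2  -> 4 -2 -2
MUL     -> 4 4
LOAD 2  -> 4 4 -2

-2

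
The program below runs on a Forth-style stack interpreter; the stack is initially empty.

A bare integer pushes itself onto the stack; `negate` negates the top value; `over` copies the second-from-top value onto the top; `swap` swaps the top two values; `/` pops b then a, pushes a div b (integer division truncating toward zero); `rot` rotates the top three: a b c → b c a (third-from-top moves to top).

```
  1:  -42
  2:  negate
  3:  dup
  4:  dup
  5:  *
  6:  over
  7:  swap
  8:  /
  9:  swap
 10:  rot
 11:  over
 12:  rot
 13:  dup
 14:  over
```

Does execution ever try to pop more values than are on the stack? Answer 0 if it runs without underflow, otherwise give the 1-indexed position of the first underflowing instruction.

-42    → -42
negate → 42
dup    → 42 42
dup    → 42 42 42
*      → 42 1764
over   → 42 1764 42
swap   → 42 42 1764
/      → 42 0
swap   → 0 42
rot  — needs 3 operands, stack has 2 → underflow

10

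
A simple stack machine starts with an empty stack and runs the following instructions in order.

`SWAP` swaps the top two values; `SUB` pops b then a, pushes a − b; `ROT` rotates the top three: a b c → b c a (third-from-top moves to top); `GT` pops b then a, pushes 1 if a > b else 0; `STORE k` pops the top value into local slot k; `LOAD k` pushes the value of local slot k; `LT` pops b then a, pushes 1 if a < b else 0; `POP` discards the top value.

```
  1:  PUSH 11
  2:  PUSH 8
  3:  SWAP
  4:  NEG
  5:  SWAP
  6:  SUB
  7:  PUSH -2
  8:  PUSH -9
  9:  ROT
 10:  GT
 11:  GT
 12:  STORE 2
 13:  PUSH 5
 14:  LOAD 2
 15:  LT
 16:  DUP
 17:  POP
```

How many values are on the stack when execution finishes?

1

PUSH 11 : [11]
PUSH 8  : [11, 8]
SWAP    : [8, 11]
NEG     : [8, -11]
SWAP    : [-11, 8]
SUB     : [-19]
PUSH -2 : [-19, -2]
PUSH -9 : [-19, -2, -9]
ROT     : [-2, -9, -19]
GT      : [-2, 1]
GT      : [0]
STORE 2 : []
PUSH 5  : [5]
LOAD 2  : [5, 0]
LT      : [0]
DUP     : [0, 0]
POP     : [0]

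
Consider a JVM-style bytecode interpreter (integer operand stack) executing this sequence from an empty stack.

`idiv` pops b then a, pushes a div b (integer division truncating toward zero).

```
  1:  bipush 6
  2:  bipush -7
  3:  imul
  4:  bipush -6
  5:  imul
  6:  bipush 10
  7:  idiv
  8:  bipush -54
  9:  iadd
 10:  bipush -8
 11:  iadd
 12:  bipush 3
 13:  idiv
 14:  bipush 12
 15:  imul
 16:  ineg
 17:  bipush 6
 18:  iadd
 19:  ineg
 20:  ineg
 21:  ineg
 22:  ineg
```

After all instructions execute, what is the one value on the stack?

150

bipush 6   : 6
bipush -7  : 6 -7
imul       : -42
bipush -6  : -42 -6
imul       : 252
bipush 10  : 252 10
idiv       : 25
bipush -54 : 25 -54
iadd       : -29
bipush -8  : -29 -8
iadd       : -37
bipush 3   : -37 3
idiv       : -12
bipush 12  : -12 12
imul       : -144
ineg       : 144
bipush 6   : 144 6
iadd       : 150
ineg       : -150
ineg       : 150
ineg       : -150
ineg       : 150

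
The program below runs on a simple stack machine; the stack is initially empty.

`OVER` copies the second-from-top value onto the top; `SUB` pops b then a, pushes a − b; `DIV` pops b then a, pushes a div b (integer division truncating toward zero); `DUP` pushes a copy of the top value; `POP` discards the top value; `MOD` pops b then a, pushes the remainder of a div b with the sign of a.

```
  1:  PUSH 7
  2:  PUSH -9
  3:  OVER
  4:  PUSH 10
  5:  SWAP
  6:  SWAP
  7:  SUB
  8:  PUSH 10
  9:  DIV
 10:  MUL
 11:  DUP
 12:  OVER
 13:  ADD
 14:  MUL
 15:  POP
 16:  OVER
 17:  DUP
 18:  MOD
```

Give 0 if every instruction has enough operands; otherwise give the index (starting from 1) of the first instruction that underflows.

PUSH 7  → [7]
PUSH -9 → [7, -9]
OVER    → [7, -9, 7]
PUSH 10 → [7, -9, 7, 10]
SWAP    → [7, -9, 10, 7]
SWAP    → [7, -9, 7, 10]
SUB     → [7, -9, -3]
PUSH 10 → [7, -9, -3, 10]
DIV     → [7, -9, 0]
MUL     → [7, 0]
DUP     → [7, 0, 0]
OVER    → [7, 0, 0, 0]
ADD     → [7, 0, 0]
MUL     → [7, 0]
POP     → [7]
OVER  — needs 2 operands, stack has 1 → underflow

16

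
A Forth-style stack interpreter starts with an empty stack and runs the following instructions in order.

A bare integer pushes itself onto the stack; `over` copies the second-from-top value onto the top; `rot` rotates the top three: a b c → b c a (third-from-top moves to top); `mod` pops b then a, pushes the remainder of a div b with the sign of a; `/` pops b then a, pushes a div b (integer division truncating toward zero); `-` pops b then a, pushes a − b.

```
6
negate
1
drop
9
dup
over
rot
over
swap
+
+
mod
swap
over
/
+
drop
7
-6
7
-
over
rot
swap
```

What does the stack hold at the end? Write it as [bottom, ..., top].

6      : 6
negate : -6
1      : -6 1
drop   : -6
9      : -6 9
dup    : -6 9 9
over   : -6 9 9 9
rot    : -6 9 9 9
over   : -6 9 9 9 9
swap   : -6 9 9 9 9
+      : -6 9 9 18
+      : -6 9 27
mod    : -6 9
swap   : 9 -6
over   : 9 -6 9
/      : 9 0
+      : 9
drop   : (empty)
7      : 7
-6     : 7 -6
7      : 7 -6 7
-      : 7 -13
over   : 7 -13 7
rot    : -13 7 7
swap   : -13 7 7

[-13, 7, 7]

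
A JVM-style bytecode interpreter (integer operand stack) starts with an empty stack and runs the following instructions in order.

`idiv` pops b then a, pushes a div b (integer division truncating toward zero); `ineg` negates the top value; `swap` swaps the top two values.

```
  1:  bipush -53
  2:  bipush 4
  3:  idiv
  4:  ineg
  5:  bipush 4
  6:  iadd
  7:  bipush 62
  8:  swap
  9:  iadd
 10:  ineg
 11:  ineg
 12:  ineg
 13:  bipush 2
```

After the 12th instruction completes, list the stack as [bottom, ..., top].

[-79]

bipush -53 -> -53
bipush 4   -> -53 4
idiv       -> -13
ineg       -> 13
bipush 4   -> 13 4
iadd       -> 17
bipush 62  -> 17 62
swap       -> 62 17
iadd       -> 79
ineg       -> -79
ineg       -> 79
ineg       -> -79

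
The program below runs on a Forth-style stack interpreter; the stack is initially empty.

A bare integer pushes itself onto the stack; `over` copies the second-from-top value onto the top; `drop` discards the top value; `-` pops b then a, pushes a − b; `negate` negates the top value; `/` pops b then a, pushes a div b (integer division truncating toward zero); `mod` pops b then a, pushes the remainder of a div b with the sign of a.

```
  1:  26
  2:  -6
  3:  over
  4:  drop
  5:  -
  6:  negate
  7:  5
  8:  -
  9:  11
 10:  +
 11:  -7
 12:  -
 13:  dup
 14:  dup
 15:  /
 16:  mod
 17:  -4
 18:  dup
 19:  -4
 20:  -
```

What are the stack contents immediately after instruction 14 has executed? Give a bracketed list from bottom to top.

26     : [26]
-6     : [26, -6]
over   : [26, -6, 26]
drop   : [26, -6]
-      : [32]
negate : [-32]
5      : [-32, 5]
-      : [-37]
11     : [-37, 11]
+      : [-26]
-7     : [-26, -7]
-      : [-19]
dup    : [-19, -19]
dup    : [-19, -19, -19]

[-19, -19, -19]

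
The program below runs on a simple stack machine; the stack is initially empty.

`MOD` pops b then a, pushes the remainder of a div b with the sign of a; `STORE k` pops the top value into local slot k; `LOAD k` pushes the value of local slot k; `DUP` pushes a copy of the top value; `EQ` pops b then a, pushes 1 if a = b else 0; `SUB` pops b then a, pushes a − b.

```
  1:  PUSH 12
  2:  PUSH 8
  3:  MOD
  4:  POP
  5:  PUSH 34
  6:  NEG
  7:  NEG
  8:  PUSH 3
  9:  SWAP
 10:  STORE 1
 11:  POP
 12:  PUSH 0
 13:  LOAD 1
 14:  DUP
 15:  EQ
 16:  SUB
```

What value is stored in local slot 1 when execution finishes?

PUSH 12 : [12]
PUSH 8  : [12, 8]
MOD     : [4]
POP     : []
PUSH 34 : [34]
NEG     : [-34]
NEG     : [34]
PUSH 3  : [34, 3]
SWAP    : [3, 34]
STORE 1 : [3]
POP     : []
PUSH 0  : [0]
LOAD 1  : [0, 34]
DUP     : [0, 34, 34]
EQ      : [0, 1]
SUB     : [-1]

34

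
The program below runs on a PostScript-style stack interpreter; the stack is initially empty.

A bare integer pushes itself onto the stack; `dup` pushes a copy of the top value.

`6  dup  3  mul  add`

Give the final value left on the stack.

6   → 6
dup → 6 6
3   → 6 6 3
mul → 6 18
add → 24

24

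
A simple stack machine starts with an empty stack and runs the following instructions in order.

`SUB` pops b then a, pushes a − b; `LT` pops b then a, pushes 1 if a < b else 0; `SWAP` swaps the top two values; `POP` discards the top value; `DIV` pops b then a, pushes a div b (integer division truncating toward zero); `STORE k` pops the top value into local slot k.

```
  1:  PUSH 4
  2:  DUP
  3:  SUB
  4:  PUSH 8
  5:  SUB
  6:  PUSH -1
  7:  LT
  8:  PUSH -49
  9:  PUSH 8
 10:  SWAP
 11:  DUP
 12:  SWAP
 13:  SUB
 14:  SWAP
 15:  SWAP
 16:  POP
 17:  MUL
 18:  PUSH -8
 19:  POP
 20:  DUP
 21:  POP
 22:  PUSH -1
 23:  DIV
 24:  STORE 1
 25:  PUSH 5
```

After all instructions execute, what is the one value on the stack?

5

PUSH 4    [4]
DUP       [4, 4]
SUB       [0]
PUSH 8    [0, 8]
SUB       [-8]
PUSH -1   [-8, -1]
LT        [1]
PUSH -49  [1, -49]
PUSH 8    [1, -49, 8]
SWAP      [1, 8, -49]
DUP       [1, 8, -49, -49]
SWAP      [1, 8, -49, -49]
SUB       [1, 8, 0]
SWAP      [1, 0, 8]
SWAP      [1, 8, 0]
POP       [1, 8]
MUL       [8]
PUSH -8   [8, -8]
POP       [8]
DUP       [8, 8]
POP       [8]
PUSH -1   [8, -1]
DIV       [-8]
STORE 1   []
PUSH 5    [5]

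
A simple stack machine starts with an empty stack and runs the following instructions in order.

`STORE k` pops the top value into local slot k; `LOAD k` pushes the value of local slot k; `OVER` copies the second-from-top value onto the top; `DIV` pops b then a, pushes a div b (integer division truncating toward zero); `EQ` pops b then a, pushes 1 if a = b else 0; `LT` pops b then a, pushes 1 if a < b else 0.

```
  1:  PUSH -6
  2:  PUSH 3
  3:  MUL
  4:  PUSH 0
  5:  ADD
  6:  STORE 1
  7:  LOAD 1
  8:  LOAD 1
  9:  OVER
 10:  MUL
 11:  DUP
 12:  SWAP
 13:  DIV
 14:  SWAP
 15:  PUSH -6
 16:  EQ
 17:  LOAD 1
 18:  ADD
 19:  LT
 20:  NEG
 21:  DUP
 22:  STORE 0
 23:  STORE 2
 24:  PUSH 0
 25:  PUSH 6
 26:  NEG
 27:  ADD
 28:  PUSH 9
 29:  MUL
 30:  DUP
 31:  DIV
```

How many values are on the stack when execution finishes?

1

PUSH -6 → [-6]
PUSH 3  → [-6, 3]
MUL     → [-18]
PUSH 0  → [-18, 0]
ADD     → [-18]
STORE 1 → []
LOAD 1  → [-18]
LOAD 1  → [-18, -18]
OVER    → [-18, -18, -18]
MUL     → [-18, 324]
DUP     → [-18, 324, 324]
SWAP    → [-18, 324, 324]
DIV     → [-18, 1]
SWAP    → [1, -18]
PUSH -6 → [1, -18, -6]
EQ      → [1, 0]
LOAD 1  → [1, 0, -18]
ADD     → [1, -18]
LT      → [0]
NEG     → [0]
DUP     → [0, 0]
STORE 0 → [0]
STORE 2 → []
PUSH 0  → [0]
PUSH 6  → [0, 6]
NEG     → [0, -6]
ADD     → [-6]
PUSH 9  → [-6, 9]
MUL     → [-54]
DUP     → [-54, -54]
DIV     → [1]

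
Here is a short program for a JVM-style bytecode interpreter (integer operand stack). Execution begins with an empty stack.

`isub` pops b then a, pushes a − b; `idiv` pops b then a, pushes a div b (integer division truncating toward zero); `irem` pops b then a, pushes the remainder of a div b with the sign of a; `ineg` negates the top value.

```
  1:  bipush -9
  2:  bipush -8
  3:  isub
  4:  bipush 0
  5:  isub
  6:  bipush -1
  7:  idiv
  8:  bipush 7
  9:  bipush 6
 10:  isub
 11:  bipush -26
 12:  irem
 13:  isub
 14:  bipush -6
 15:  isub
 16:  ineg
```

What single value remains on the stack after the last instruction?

bipush -9   -9
bipush -8   -9 -8
isub        -1
bipush 0    -1 0
isub        -1
bipush -1   -1 -1
idiv        1
bipush 7    1 7
bipush 6    1 7 6
isub        1 1
bipush -26  1 1 -26
irem        1 1
isub        0
bipush -6   0 -6
isub        6
ineg        -6

-6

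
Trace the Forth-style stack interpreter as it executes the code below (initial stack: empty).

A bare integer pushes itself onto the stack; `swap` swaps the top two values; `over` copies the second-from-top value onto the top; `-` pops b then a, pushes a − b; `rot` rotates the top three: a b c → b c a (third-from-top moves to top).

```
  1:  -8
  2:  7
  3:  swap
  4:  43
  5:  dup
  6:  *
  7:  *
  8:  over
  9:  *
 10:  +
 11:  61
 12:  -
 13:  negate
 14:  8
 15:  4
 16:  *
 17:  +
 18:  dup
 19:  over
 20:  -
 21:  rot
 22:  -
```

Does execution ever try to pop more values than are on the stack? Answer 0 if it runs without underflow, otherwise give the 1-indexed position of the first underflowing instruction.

-8      -8
7       -8 7
swap    7 -8
43      7 -8 43
dup     7 -8 43 43
*       7 -8 1849
*       7 -14792
over    7 -14792 7
*       7 -103544
+       -103537
61      -103537 61
-       -103598
negate  103598
8       103598 8
4       103598 8 4
*       103598 32
+       103630
dup     103630 103630
over    103630 103630 103630
-       103630 0
rot  — needs 3 operands, stack has 2 → underflow

21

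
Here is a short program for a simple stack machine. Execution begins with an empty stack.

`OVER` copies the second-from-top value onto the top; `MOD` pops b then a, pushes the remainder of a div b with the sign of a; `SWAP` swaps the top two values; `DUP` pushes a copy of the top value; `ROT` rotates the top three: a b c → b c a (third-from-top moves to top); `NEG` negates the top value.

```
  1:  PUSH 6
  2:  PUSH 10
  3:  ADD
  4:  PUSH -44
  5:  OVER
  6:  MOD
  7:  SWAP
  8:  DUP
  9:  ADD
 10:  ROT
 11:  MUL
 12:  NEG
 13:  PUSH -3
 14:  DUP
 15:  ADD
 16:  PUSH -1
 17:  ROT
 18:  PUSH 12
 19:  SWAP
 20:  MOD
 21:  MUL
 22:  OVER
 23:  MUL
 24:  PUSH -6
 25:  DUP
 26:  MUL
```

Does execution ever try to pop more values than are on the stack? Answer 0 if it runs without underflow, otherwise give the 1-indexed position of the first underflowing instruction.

PUSH 6   -> 6
PUSH 10  -> 6 10
ADD      -> 16
PUSH -44 -> 16 -44
OVER     -> 16 -44 16
MOD      -> 16 -12
SWAP     -> -12 16
DUP      -> -12 16 16
ADD      -> -12 32
ROT  — needs 3 operands, stack has 2 → underflow

10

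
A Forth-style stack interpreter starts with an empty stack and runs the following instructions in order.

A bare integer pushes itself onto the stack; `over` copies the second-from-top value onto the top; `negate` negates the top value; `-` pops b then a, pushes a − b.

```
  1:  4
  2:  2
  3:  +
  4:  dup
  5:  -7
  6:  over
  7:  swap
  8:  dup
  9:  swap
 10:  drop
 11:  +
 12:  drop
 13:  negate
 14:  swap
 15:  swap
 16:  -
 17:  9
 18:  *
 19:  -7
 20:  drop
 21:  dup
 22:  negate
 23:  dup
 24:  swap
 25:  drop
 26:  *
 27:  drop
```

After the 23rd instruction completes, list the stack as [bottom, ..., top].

[108, -108, -108]

4      : 4
2      : 4 2
+      : 6
dup    : 6 6
-7     : 6 6 -7
over   : 6 6 -7 6
swap   : 6 6 6 -7
dup    : 6 6 6 -7 -7
swap   : 6 6 6 -7 -7
drop   : 6 6 6 -7
+      : 6 6 -1
drop   : 6 6
negate : 6 -6
swap   : -6 6
swap   : 6 -6
-      : 12
9      : 12 9
*      : 108
-7     : 108 -7
drop   : 108
dup    : 108 108
negate : 108 -108
dup    : 108 -108 -108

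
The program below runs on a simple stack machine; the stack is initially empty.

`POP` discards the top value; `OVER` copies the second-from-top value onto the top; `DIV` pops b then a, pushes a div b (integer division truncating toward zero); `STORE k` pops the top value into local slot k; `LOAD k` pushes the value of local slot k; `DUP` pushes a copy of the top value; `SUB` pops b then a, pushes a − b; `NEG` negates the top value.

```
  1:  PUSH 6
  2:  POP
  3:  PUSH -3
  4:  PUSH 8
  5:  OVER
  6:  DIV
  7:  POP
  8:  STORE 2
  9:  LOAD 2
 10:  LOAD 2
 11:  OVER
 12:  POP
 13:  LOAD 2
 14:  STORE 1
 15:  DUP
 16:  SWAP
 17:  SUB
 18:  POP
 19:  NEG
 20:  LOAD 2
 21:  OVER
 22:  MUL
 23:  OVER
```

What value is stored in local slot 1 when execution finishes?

PUSH 6  -> [6]
POP     -> []
PUSH -3 -> [-3]
PUSH 8  -> [-3, 8]
OVER    -> [-3, 8, -3]
DIV     -> [-3, -2]
POP     -> [-3]
STORE 2 -> []
LOAD 2  -> [-3]
LOAD 2  -> [-3, -3]
OVER    -> [-3, -3, -3]
POP     -> [-3, -3]
LOAD 2  -> [-3, -3, -3]
STORE 1 -> [-3, -3]
DUP     -> [-3, -3, -3]
SWAP    -> [-3, -3, -3]
SUB     -> [-3, 0]
POP     -> [-3]
NEG     -> [3]
LOAD 2  -> [3, -3]
OVER    -> [3, -3, 3]
MUL     -> [3, -9]
OVER    -> [3, -9, 3]

-3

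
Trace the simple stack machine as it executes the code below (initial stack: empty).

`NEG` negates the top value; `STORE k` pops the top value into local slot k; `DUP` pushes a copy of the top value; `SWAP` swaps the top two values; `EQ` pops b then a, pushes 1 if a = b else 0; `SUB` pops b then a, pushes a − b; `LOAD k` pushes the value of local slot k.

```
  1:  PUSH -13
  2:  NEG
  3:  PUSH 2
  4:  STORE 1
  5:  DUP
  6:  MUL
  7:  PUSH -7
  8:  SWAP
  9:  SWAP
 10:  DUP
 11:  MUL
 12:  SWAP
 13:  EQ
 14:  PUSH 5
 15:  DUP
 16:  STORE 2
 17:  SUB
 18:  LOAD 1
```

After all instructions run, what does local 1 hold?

2

PUSH -13 : -13
NEG      : 13
PUSH 2   : 13 2
STORE 1  : 13
DUP      : 13 13
MUL      : 169
PUSH -7  : 169 -7
SWAP     : -7 169
SWAP     : 169 -7
DUP      : 169 -7 -7
MUL      : 169 49
SWAP     : 49 169
EQ       : 0
PUSH 5   : 0 5
DUP      : 0 5 5
STORE 2  : 0 5
SUB      : -5
LOAD 1   : -5 2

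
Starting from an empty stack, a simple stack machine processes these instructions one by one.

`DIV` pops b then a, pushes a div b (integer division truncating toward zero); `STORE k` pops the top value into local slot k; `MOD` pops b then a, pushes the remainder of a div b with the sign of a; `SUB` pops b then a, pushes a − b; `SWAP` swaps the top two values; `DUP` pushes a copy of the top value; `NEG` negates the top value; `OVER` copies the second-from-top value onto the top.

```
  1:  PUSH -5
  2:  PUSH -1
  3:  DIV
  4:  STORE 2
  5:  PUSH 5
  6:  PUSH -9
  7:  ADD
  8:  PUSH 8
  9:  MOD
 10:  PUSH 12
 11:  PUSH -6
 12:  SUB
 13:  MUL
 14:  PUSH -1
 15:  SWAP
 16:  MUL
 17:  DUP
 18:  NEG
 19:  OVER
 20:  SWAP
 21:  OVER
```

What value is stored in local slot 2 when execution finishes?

PUSH -5 : [-5]
PUSH -1 : [-5, -1]
DIV     : [5]
STORE 2 : []
PUSH 5  : [5]
PUSH -9 : [5, -9]
ADD     : [-4]
PUSH 8  : [-4, 8]
MOD     : [-4]
PUSH 12 : [-4, 12]
PUSH -6 : [-4, 12, -6]
SUB     : [-4, 18]
MUL     : [-72]
PUSH -1 : [-72, -1]
SWAP    : [-1, -72]
MUL     : [72]
DUP     : [72, 72]
NEG     : [72, -72]
OVER    : [72, -72, 72]
SWAP    : [72, 72, -72]
OVER    : [72, 72, -72, 72]

5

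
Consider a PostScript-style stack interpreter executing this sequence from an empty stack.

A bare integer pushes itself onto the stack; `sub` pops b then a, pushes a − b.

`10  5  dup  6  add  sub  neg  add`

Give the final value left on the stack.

16

10   10
5    10 5
dup  10 5 5
6    10 5 5 6
add  10 5 11
sub  10 -6
neg  10 6
add  16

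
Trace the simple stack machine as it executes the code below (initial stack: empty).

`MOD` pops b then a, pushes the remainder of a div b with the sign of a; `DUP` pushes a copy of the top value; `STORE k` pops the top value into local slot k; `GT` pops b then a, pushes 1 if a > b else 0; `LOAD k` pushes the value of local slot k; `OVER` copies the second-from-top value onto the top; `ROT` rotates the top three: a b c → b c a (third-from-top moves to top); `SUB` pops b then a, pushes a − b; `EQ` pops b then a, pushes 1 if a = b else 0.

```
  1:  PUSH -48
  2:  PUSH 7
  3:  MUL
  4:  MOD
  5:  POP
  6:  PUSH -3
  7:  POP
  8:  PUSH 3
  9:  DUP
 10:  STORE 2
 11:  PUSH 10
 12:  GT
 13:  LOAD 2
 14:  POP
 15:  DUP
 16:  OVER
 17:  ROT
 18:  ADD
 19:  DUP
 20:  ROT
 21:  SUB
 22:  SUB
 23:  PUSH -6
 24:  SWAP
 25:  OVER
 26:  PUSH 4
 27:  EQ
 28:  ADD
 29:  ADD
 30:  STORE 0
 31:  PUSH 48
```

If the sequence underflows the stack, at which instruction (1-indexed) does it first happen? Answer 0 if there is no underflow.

4

PUSH -48 : [-48]
PUSH 7   : [-48, 7]
MUL      : [-336]
MOD  — needs 2 operands, stack has 1 → underflow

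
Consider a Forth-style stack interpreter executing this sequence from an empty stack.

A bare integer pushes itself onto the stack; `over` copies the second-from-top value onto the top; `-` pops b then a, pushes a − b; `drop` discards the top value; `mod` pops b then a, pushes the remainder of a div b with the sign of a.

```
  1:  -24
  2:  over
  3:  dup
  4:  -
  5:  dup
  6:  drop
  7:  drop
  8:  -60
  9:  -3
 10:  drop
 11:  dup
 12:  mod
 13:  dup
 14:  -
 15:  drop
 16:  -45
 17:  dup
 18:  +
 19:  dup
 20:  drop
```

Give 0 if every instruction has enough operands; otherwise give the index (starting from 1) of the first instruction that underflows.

2

-24 : [-24]
over  — needs 2 operands, stack has 1 → underflow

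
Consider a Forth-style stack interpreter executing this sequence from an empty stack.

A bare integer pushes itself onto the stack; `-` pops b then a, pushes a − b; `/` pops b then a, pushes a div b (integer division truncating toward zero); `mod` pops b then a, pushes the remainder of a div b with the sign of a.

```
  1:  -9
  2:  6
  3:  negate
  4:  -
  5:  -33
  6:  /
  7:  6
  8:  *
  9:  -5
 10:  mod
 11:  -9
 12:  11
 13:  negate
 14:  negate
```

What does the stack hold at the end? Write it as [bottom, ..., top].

-9     -> [-9]
6      -> [-9, 6]
negate -> [-9, -6]
-      -> [-3]
-33    -> [-3, -33]
/      -> [0]
6      -> [0, 6]
*      -> [0]
-5     -> [0, -5]
mod    -> [0]
-9     -> [0, -9]
11     -> [0, -9, 11]
negate -> [0, -9, -11]
negate -> [0, -9, 11]

[0, -9, 11]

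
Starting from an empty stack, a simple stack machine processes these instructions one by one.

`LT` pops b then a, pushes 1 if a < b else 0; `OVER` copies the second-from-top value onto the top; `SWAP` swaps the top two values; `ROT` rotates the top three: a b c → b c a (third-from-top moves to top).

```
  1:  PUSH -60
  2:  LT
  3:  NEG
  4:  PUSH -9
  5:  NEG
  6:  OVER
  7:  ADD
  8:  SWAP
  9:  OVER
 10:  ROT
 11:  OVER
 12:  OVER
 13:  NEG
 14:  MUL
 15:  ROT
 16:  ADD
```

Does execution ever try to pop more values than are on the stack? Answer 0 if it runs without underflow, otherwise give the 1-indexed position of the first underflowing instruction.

PUSH -60  [-60]
LT  — needs 2 operands, stack has 1 → underflow

2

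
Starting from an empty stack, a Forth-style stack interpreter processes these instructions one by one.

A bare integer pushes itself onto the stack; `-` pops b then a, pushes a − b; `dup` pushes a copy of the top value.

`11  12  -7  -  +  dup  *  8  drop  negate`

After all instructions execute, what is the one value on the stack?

-900

11     : [11]
12     : [11, 12]
-7     : [11, 12, -7]
-      : [11, 19]
+      : [30]
dup    : [30, 30]
*      : [900]
8      : [900, 8]
drop   : [900]
negate : [-900]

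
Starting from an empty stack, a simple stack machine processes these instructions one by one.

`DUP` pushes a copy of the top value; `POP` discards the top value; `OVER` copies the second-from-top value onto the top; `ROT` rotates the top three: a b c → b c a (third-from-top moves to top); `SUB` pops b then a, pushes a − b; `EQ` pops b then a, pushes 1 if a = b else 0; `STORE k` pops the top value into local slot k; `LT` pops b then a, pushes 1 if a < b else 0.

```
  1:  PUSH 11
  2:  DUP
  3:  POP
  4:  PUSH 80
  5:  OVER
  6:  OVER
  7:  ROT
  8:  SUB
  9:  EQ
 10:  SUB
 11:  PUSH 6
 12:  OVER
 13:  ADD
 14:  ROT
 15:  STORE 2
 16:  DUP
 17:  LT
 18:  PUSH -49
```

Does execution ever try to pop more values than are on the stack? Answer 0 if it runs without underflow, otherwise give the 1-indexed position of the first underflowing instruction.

14

PUSH 11 → [11]
DUP     → [11, 11]
POP     → [11]
PUSH 80 → [11, 80]
OVER    → [11, 80, 11]
OVER    → [11, 80, 11, 80]
ROT     → [11, 11, 80, 80]
SUB     → [11, 11, 0]
EQ      → [11, 0]
SUB     → [11]
PUSH 6  → [11, 6]
OVER    → [11, 6, 11]
ADD     → [11, 17]
ROT  — needs 3 operands, stack has 2 → underflow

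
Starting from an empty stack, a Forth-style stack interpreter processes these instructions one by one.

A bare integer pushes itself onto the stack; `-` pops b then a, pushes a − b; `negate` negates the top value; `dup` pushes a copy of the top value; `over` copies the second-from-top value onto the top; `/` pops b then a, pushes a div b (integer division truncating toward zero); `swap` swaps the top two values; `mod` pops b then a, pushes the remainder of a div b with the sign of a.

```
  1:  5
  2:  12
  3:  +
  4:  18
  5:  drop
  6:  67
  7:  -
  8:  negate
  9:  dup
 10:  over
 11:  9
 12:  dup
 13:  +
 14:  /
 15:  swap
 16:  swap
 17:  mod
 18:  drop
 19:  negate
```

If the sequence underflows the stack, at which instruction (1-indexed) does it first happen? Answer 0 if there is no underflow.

0

5      : 5
12     : 5 12
+      : 17
18     : 17 18
drop   : 17
67     : 17 67
-      : -50
negate : 50
dup    : 50 50
over   : 50 50 50
9      : 50 50 50 9
dup    : 50 50 50 9 9
+      : 50 50 50 18
/      : 50 50 2
swap   : 50 2 50
swap   : 50 50 2
mod    : 50 0
drop   : 50
negate : -50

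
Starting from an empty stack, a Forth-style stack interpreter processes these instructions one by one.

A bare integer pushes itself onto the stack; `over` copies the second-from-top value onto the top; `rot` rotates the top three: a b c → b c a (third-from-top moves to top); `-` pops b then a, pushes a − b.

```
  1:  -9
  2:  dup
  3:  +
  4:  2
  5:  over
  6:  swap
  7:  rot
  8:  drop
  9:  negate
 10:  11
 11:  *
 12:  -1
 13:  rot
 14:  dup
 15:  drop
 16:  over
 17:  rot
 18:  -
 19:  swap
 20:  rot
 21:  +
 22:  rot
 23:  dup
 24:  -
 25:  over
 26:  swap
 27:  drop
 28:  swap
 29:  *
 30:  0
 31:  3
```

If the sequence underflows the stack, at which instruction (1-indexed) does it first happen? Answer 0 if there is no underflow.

22

-9     : -9
dup    : -9 -9
+      : -18
2      : -18 2
over   : -18 2 -18
swap   : -18 -18 2
rot    : -18 2 -18
drop   : -18 2
negate : -18 -2
11     : -18 -2 11
*      : -18 -22
-1     : -18 -22 -1
rot    : -22 -1 -18
dup    : -22 -1 -18 -18
drop   : -22 -1 -18
over   : -22 -1 -18 -1
rot    : -22 -18 -1 -1
-      : -22 -18 0
swap   : -22 0 -18
rot    : 0 -18 -22
+      : 0 -40
rot  — needs 3 operands, stack has 2 → underflow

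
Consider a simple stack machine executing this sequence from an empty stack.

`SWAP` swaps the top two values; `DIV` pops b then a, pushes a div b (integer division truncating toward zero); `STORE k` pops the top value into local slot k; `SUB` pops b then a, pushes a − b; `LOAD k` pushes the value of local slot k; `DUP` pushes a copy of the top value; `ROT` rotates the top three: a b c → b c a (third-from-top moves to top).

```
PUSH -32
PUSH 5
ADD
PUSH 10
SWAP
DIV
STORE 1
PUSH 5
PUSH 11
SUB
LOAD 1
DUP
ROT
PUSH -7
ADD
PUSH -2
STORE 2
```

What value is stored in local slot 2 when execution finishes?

PUSH -32 → [-32]
PUSH 5   → [-32, 5]
ADD      → [-27]
PUSH 10  → [-27, 10]
SWAP     → [10, -27]
DIV      → [0]
STORE 1  → []
PUSH 5   → [5]
PUSH 11  → [5, 11]
SUB      → [-6]
LOAD 1   → [-6, 0]
DUP      → [-6, 0, 0]
ROT      → [0, 0, -6]
PUSH -7  → [0, 0, -6, -7]
ADD      → [0, 0, -13]
PUSH -2  → [0, 0, -13, -2]
STORE 2  → [0, 0, -13]

-2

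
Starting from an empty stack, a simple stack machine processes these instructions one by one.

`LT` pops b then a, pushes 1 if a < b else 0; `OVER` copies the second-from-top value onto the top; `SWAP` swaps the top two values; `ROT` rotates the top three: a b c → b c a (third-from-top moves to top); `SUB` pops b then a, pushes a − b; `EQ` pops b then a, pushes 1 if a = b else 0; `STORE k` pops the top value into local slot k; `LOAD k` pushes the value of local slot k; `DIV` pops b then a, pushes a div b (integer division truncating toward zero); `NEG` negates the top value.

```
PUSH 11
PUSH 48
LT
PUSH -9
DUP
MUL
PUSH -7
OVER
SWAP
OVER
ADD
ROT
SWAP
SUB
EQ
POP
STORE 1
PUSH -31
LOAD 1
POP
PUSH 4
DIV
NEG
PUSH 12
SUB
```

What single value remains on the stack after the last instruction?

-5

PUSH 11  -> 11
PUSH 48  -> 11 48
LT       -> 1
PUSH -9  -> 1 -9
DUP      -> 1 -9 -9
MUL      -> 1 81
PUSH -7  -> 1 81 -7
OVER     -> 1 81 -7 81
SWAP     -> 1 81 81 -7
OVER     -> 1 81 81 -7 81
ADD      -> 1 81 81 74
ROT      -> 1 81 74 81
SWAP     -> 1 81 81 74
SUB      -> 1 81 7
EQ       -> 1 0
POP      -> 1
STORE 1  -> (empty)
PUSH -31 -> -31
LOAD 1   -> -31 1
POP      -> -31
PUSH 4   -> -31 4
DIV      -> -7
NEG      -> 7
PUSH 12  -> 7 12
SUB      -> -5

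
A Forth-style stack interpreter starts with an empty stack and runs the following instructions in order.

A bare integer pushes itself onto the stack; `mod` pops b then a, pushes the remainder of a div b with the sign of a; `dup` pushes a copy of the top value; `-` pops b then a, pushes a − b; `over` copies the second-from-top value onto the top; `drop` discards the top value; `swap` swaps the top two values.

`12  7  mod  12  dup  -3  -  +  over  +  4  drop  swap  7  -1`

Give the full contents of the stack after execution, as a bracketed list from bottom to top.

12   -> [12]
7    -> [12, 7]
mod  -> [5]
12   -> [5, 12]
dup  -> [5, 12, 12]
-3   -> [5, 12, 12, -3]
-    -> [5, 12, 15]
+    -> [5, 27]
over -> [5, 27, 5]
+    -> [5, 32]
4    -> [5, 32, 4]
drop -> [5, 32]
swap -> [32, 5]
7    -> [32, 5, 7]
-1   -> [32, 5, 7, -1]

[32, 5, 7, -1]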